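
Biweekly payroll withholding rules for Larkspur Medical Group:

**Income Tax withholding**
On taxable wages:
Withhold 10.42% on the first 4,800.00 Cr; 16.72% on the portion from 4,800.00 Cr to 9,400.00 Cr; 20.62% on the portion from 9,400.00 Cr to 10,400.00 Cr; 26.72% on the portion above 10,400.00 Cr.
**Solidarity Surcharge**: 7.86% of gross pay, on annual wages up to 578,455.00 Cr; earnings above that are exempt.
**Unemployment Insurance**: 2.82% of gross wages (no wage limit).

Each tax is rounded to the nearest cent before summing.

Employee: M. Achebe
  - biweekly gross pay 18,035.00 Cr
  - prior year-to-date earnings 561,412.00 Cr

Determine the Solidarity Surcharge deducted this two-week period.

Solidarity Surcharge: cap 578,455.00 Cr − YTD 561,412.00 Cr = 17,043.00 Cr subject; 7.86% × 17,043.00 Cr = 1,339.58 Cr

1,339.58 Cr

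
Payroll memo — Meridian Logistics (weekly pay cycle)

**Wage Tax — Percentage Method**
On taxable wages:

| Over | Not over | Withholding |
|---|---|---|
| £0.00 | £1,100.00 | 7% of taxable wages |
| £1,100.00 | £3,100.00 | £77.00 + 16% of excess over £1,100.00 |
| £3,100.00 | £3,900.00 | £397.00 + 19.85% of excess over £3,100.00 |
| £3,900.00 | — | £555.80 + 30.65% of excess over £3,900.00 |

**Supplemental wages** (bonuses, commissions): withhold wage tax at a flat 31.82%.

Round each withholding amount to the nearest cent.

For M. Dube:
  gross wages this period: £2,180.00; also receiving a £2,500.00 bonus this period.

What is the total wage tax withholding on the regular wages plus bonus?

£1,045.30

Wage Tax: taxable = £2,180.00
  £77.00 + 16% × (£2,180.00 − £1,100.00) = £77.00 + 16% × £1,080.00 = £249.80
Supplemental (31.82% flat on bonus): 31.82% × £2,500.00 = £795.50
Total wage tax: £249.80 + £795.50 = £1,045.30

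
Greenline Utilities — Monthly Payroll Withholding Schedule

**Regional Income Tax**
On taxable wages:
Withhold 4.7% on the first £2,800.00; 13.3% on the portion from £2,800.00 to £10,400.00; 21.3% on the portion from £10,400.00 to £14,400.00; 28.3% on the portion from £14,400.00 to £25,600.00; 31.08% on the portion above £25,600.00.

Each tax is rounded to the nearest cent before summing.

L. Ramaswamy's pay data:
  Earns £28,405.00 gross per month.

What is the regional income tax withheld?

£6,035.79

Regional Income Tax: taxable = £28,405.00
  £5,164.00 + 31.08% × (£28,405.00 − £25,600.00) = £5,164.00 + 31.08% × £2,805.00 = £6,035.79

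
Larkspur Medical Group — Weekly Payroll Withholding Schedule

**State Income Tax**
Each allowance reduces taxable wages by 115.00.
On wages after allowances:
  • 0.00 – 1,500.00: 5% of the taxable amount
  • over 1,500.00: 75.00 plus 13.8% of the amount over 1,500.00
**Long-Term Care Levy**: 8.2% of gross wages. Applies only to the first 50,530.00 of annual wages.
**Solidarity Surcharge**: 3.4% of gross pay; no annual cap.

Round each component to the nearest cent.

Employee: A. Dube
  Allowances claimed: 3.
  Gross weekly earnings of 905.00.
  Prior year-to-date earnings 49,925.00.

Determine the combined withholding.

108.38

State Income Tax: taxable = 905.00 − 3×115.00 = 560.00
  5% × 560.00 = 28.00
Long-Term Care Levy: cap 50,530.00 − YTD 49,925.00 = 605.00 subject; 8.2% × 605.00 = 49.61
Solidarity Surcharge: 3.4% × 905.00 = 30.77
Total: 28.00 + 49.61 + 30.77 = 108.38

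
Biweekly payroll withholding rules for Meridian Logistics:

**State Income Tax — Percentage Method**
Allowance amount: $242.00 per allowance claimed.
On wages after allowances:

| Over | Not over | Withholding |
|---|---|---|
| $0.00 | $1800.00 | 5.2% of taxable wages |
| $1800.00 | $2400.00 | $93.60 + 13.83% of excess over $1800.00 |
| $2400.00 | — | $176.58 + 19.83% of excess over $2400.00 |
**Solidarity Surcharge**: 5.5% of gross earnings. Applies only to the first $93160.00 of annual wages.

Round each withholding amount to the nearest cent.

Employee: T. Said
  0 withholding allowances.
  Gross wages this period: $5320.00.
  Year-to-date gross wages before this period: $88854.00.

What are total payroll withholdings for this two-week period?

$992.45

State Income Tax: taxable = $5320.00
  $176.58 + 19.83% × ($5320.00 − $2400.00) = $176.58 + 19.83% × $2920.00 = $755.62
Solidarity Surcharge: cap $93160.00 − YTD $88854.00 = $4306.00 subject; 5.5% × $4306.00 = $236.83
Total: $755.62 + $236.83 = $992.45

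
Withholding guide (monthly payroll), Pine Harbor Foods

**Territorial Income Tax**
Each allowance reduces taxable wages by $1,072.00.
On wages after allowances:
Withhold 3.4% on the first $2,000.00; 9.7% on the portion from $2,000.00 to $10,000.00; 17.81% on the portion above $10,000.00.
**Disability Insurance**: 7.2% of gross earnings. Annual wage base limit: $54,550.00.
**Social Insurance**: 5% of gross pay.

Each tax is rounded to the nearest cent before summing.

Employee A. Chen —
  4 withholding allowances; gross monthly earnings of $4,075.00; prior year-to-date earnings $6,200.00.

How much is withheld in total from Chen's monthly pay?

Territorial Income Tax: taxable = $4,075.00 − 4×$1,072.00 = $-213.00
  Taxable ≤ 0 → $0.00
Disability Insurance: 7.2% × $4,075.00 = $293.40
Social Insurance: 5% × $4,075.00 = $203.75
Total: $0.00 + $293.40 + $203.75 = $497.15

$497.15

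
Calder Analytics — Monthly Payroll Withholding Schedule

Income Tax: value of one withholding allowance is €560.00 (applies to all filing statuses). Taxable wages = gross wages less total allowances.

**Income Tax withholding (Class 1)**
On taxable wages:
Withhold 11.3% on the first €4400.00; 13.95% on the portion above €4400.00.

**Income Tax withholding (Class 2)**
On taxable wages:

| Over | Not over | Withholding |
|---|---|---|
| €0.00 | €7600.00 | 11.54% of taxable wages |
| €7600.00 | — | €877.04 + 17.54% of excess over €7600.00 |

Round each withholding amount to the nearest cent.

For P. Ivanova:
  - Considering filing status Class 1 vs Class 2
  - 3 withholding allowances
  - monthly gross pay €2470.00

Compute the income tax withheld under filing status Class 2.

Income Tax (Class 2): taxable = €2470.00 − 3×€560.00 = €790.00
  11.54% × €790.00 = €91.17

€91.17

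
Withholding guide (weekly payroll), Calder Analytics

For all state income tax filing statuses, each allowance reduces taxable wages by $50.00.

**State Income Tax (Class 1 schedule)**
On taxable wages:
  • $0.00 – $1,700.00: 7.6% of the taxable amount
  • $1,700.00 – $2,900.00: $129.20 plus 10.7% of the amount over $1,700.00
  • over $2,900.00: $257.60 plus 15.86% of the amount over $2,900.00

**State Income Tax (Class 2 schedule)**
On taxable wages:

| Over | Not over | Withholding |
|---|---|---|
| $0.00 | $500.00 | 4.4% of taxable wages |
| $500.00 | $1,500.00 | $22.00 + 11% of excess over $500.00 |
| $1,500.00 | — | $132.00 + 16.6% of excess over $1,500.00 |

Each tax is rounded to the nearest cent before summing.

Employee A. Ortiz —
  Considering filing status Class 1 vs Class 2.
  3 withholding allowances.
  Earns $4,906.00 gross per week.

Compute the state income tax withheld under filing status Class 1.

$551.96

State Income Tax (Class 1): taxable = $4,906.00 − 3×$50.00 = $4,756.00
  $257.60 + 15.86% × ($4,756.00 − $2,900.00) = $257.60 + 15.86% × $1,856.00 = $551.96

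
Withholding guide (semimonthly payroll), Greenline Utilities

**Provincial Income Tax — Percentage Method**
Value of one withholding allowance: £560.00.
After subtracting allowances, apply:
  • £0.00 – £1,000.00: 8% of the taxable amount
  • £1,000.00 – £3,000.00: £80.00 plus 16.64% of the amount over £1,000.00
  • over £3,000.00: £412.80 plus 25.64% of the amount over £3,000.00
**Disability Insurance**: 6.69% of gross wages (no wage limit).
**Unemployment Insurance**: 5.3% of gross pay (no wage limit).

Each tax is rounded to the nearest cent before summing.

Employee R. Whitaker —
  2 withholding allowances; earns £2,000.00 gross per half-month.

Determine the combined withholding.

£310.20

Provincial Income Tax: taxable = £2,000.00 − 2×£560.00 = £880.00
  8% × £880.00 = £70.40
Disability Insurance: 6.69% × £2,000.00 = £133.80
Unemployment Insurance: 5.3% × £2,000.00 = £106.00
Total: £70.40 + £133.80 + £106.00 = £310.20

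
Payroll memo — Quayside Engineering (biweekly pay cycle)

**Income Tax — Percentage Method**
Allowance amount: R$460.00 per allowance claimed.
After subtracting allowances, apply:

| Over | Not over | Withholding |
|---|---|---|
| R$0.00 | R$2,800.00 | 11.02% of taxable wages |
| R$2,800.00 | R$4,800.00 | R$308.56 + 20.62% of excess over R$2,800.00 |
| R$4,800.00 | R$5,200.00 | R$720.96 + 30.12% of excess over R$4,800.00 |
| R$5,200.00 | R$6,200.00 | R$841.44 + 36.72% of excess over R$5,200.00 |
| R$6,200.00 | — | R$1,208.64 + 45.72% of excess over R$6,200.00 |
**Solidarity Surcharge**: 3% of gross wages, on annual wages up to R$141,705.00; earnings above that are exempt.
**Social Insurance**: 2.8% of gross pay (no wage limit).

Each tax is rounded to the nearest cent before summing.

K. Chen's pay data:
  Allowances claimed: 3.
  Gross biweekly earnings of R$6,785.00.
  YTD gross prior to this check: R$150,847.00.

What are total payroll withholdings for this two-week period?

Income Tax: taxable = R$6,785.00 − 3×R$460.00 = R$5,405.00
  R$841.44 + 36.72% × (R$5,405.00 − R$5,200.00) = R$841.44 + 36.72% × R$205.00 = R$916.72
Solidarity Surcharge: YTD R$150,847.00 ≥ cap R$141,705.00 → R$0.00
Social Insurance: 2.8% × R$6,785.00 = R$189.98
Total: R$916.72 + R$0.00 + R$189.98 = R$1,106.70

R$1,106.70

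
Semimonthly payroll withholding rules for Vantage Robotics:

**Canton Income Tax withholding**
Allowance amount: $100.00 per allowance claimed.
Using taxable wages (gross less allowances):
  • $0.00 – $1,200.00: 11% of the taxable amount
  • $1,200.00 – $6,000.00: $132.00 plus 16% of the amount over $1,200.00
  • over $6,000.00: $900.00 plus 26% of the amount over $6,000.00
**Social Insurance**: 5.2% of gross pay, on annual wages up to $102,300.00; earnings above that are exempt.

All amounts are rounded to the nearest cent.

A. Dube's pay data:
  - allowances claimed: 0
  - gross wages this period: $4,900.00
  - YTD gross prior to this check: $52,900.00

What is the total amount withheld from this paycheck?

$978.80

Canton Income Tax: taxable = $4,900.00
  $132.00 + 16% × ($4,900.00 − $1,200.00) = $132.00 + 16% × $3,700.00 = $724.00
Social Insurance: 5.2% × $4,900.00 = $254.80
Total: $724.00 + $254.80 = $978.80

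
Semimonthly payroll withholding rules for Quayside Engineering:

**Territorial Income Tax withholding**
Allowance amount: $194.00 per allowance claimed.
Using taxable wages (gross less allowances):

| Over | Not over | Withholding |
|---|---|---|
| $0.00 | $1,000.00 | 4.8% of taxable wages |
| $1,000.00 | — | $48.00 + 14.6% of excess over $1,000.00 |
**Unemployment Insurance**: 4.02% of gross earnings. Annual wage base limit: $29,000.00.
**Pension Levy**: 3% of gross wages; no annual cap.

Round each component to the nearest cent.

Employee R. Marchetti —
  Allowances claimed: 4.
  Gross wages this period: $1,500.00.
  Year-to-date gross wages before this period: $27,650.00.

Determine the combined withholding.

Territorial Income Tax: taxable = $1,500.00 − 4×$194.00 = $724.00
  4.8% × $724.00 = $34.75
Unemployment Insurance: cap $29,000.00 − YTD $27,650.00 = $1,350.00 subject; 4.02% × $1,350.00 = $54.27
Pension Levy: 3% × $1,500.00 = $45.00
Total: $34.75 + $54.27 + $45.00 = $134.02

$134.02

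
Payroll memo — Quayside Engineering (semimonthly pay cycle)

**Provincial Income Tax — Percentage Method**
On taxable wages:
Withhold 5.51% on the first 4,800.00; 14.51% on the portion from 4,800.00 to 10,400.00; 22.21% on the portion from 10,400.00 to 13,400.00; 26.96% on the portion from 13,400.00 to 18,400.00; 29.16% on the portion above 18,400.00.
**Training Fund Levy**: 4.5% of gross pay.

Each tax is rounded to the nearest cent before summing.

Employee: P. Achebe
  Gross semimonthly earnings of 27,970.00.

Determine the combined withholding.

Provincial Income Tax: taxable = 27,970.00
  3,091.34 + 29.16% × (27,970.00 − 18,400.00) = 3,091.34 + 29.16% × 9,570.00 = 5,881.95
Training Fund Levy: 4.5% × 27,970.00 = 1,258.65
Total: 5,881.95 + 1,258.65 = 7,140.60

7,140.60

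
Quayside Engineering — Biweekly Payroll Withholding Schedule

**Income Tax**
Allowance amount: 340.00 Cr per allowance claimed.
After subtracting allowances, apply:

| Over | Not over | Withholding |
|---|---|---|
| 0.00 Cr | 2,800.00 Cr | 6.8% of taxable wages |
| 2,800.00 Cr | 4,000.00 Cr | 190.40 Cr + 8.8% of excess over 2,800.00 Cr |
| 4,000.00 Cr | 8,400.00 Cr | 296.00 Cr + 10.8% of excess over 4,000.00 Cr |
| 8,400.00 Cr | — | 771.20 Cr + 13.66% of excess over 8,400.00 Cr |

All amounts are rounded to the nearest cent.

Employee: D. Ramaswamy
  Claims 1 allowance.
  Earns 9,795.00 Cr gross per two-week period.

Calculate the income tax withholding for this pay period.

Income Tax: taxable = 9,795.00 Cr − 1×340.00 Cr = 9,455.00 Cr
  771.20 Cr + 13.66% × (9,455.00 Cr − 8,400.00 Cr) = 771.20 Cr + 13.66% × 1,055.00 Cr = 915.31 Cr

915.31 Cr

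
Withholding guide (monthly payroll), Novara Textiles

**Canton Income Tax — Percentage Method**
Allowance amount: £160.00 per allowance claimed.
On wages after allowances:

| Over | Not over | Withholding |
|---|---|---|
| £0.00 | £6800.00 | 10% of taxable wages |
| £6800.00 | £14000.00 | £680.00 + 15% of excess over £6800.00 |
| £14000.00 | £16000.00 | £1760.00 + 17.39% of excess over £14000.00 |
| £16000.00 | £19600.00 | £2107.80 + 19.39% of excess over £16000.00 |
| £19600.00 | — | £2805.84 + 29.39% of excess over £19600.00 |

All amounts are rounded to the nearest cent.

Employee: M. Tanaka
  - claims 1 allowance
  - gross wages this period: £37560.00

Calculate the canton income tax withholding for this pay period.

£8037.26

Canton Income Tax: taxable = £37560.00 − 1×£160.00 = £37400.00
  £2805.84 + 29.39% × (£37400.00 − £19600.00) = £2805.84 + 29.39% × £17800.00 = £8037.26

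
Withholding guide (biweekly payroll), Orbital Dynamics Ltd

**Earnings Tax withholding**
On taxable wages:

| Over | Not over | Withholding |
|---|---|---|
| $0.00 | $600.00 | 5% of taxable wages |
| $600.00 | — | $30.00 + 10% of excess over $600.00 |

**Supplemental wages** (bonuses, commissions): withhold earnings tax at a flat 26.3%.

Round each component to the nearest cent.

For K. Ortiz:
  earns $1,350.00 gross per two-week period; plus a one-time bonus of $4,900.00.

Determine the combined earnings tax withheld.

$1,393.70

Earnings Tax: taxable = $1,350.00
  $30.00 + 10% × ($1,350.00 − $600.00) = $30.00 + 10% × $750.00 = $105.00
Supplemental (26.3% flat on bonus): 26.3% × $4,900.00 = $1,288.70
Total earnings tax: $105.00 + $1,288.70 = $1,393.70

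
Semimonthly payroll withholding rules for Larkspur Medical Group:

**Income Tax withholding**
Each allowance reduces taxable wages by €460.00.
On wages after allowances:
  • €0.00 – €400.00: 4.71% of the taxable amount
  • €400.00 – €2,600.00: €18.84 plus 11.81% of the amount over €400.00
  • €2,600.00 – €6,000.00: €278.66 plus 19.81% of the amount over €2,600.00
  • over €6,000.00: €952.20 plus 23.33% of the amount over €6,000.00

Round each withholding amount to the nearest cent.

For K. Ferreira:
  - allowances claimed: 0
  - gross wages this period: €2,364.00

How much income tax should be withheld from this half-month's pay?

€250.79

Income Tax: taxable = €2,364.00
  €18.84 + 11.81% × (€2,364.00 − €400.00) = €18.84 + 11.81% × €1,964.00 = €250.79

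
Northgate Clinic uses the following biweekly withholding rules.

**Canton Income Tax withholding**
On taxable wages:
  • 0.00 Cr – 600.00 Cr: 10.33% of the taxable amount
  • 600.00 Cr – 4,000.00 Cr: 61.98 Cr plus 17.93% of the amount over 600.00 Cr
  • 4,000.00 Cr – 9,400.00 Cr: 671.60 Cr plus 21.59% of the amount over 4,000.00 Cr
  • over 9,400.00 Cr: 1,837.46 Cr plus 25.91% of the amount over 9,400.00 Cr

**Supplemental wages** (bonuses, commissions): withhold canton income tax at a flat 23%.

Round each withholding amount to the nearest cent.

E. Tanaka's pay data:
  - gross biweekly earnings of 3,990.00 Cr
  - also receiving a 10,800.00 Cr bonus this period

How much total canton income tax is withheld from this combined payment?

Canton Income Tax: taxable = 3,990.00 Cr
  61.98 Cr + 17.93% × (3,990.00 Cr − 600.00 Cr) = 61.98 Cr + 17.93% × 3,390.00 Cr = 669.81 Cr
Supplemental (23% flat on bonus): 23% × 10,800.00 Cr = 2,484.00 Cr
Total canton income tax: 669.81 Cr + 2,484.00 Cr = 3,153.81 Cr

3,153.81 Cr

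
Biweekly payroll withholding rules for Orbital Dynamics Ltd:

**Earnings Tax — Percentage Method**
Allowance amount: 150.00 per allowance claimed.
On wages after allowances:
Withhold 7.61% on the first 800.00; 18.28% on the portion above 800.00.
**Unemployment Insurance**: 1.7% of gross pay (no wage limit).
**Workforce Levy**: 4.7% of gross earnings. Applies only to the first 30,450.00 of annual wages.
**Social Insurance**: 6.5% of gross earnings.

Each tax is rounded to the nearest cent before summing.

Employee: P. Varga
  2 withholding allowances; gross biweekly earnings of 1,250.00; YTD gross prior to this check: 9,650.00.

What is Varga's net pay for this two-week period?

1,000.45

Earnings Tax: taxable = 1,250.00 − 2×150.00 = 950.00
  60.88 + 18.28% × (950.00 − 800.00) = 60.88 + 18.28% × 150.00 = 88.30
Unemployment Insurance: 1.7% × 1,250.00 = 21.25
Workforce Levy: 4.7% × 1,250.00 = 58.75
Social Insurance: 6.5% × 1,250.00 = 81.25
Total withheld: 88.30 + 21.25 + 58.75 + 81.25 = 249.55
Net pay: 1,250.00 − 249.55 = 1,000.45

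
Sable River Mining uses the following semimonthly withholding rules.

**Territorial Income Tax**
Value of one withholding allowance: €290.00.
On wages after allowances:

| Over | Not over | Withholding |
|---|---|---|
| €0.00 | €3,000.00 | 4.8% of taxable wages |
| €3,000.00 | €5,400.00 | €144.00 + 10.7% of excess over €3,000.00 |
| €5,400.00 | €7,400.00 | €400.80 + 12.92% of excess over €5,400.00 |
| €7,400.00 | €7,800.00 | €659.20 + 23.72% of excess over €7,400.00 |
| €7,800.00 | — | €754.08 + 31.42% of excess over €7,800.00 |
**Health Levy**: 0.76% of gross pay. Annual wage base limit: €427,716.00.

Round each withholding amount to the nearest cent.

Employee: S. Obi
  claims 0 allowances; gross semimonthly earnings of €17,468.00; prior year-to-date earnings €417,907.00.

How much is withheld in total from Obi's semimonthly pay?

€3,866.32

Territorial Income Tax: taxable = €17,468.00
  €754.08 + 31.42% × (€17,468.00 − €7,800.00) = €754.08 + 31.42% × €9,668.00 = €3,791.77
Health Levy: cap €427,716.00 − YTD €417,907.00 = €9,809.00 subject; 0.76% × €9,809.00 = €74.55
Total: €3,791.77 + €74.55 = €3,866.32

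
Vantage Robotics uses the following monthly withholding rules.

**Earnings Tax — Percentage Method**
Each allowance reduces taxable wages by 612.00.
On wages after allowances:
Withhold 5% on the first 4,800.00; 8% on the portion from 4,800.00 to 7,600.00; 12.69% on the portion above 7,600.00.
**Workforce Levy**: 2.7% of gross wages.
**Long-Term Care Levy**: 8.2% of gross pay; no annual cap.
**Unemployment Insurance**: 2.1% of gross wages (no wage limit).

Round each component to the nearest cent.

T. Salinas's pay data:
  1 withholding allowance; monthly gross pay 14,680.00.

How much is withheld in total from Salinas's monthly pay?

Earnings Tax: taxable = 14,680.00 − 1×612.00 = 14,068.00
  464.00 + 12.69% × (14,068.00 − 7,600.00) = 464.00 + 12.69% × 6,468.00 = 1,284.79
Workforce Levy: 2.7% × 14,680.00 = 396.36
Long-Term Care Levy: 8.2% × 14,680.00 = 1,203.76
Unemployment Insurance: 2.1% × 14,680.00 = 308.28
Total: 1,284.79 + 396.36 + 1,203.76 + 308.28 = 3,193.19

3,193.19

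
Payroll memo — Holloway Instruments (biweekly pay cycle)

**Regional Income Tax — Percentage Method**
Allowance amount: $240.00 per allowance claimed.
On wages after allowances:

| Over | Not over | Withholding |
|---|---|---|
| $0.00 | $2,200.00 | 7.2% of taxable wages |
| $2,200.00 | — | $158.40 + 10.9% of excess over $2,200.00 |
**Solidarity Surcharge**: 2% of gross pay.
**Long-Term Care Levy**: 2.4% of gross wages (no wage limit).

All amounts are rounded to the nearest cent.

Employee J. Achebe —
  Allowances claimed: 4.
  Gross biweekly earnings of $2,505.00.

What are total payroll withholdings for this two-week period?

$221.46

Regional Income Tax: taxable = $2,505.00 − 4×$240.00 = $1,545.00
  7.2% × $1,545.00 = $111.24
Solidarity Surcharge: 2% × $2,505.00 = $50.10
Long-Term Care Levy: 2.4% × $2,505.00 = $60.12
Total: $111.24 + $50.10 + $60.12 = $221.46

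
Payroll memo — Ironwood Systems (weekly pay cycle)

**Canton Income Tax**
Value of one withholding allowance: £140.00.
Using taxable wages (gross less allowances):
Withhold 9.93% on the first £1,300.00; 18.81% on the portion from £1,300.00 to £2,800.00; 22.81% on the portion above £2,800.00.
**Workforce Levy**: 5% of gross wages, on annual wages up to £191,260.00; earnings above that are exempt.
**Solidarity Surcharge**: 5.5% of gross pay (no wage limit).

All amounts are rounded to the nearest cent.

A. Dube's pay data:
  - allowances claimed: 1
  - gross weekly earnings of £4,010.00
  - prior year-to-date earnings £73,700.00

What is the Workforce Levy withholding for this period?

£200.50

Workforce Levy: 5% × £4,010.00 = £200.50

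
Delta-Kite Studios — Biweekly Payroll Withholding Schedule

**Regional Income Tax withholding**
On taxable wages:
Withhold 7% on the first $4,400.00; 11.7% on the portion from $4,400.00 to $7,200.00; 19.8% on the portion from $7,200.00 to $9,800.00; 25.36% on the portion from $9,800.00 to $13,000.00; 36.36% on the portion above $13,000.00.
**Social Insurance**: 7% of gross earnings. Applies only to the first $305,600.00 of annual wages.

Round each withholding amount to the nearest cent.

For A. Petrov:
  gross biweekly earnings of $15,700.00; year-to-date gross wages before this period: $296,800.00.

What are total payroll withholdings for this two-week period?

Regional Income Tax: taxable = $15,700.00
  $1,961.92 + 36.36% × ($15,700.00 − $13,000.00) = $1,961.92 + 36.36% × $2,700.00 = $2,943.64
Social Insurance: cap $305,600.00 − YTD $296,800.00 = $8,800.00 subject; 7% × $8,800.00 = $616.00
Total: $2,943.64 + $616.00 = $3,559.64

$3,559.64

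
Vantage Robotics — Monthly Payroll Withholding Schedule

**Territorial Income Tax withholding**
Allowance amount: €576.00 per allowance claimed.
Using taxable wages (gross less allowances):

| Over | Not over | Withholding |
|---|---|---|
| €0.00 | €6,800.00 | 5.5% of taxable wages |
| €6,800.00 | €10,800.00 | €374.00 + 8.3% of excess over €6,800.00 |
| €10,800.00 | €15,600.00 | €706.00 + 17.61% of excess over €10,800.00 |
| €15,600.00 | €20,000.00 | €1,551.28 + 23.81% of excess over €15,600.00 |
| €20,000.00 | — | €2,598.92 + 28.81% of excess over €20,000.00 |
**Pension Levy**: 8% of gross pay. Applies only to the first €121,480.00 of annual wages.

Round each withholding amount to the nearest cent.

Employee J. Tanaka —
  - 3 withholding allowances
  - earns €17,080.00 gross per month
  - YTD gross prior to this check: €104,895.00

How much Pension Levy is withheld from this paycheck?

€1,326.80

Pension Levy: cap €121,480.00 − YTD €104,895.00 = €16,585.00 subject; 8% × €16,585.00 = €1,326.80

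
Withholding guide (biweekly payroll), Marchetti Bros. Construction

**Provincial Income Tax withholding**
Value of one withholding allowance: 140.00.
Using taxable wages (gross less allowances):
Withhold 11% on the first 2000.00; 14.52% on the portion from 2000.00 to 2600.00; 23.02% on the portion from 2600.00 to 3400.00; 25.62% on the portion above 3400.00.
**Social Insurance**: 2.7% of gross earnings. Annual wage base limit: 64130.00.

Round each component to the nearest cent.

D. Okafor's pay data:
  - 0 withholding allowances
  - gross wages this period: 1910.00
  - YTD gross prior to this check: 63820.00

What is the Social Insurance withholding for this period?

8.37

Social Insurance: cap 64130.00 − YTD 63820.00 = 310.00 subject; 2.7% × 310.00 = 8.37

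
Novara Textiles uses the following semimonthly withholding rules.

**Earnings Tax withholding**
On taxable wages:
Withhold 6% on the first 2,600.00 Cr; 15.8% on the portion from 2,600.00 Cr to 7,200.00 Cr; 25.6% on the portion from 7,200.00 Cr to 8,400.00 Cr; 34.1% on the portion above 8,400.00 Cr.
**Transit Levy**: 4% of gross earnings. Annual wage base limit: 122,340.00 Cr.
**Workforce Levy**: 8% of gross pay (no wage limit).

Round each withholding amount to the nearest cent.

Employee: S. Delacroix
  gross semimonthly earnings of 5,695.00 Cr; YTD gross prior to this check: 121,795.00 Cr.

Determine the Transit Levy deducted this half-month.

21.80 Cr

Transit Levy: cap 122,340.00 Cr − YTD 121,795.00 Cr = 545.00 Cr subject; 4% × 545.00 Cr = 21.80 Cr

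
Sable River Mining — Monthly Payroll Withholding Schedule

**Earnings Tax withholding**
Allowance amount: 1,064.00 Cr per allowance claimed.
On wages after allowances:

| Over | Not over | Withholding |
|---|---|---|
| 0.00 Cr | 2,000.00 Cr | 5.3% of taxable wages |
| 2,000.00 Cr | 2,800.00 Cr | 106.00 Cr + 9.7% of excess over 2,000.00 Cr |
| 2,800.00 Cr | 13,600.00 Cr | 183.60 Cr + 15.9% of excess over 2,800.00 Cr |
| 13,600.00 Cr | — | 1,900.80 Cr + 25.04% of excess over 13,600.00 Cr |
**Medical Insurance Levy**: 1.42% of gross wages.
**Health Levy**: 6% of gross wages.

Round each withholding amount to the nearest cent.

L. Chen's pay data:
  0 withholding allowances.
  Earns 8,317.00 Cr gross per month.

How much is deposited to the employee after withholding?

6,639.08 Cr

Earnings Tax: taxable = 8,317.00 Cr
  183.60 Cr + 15.9% × (8,317.00 Cr − 2,800.00 Cr) = 183.60 Cr + 15.9% × 5,517.00 Cr = 1,060.80 Cr
Medical Insurance Levy: 1.42% × 8,317.00 Cr = 118.10 Cr
Health Levy: 6% × 8,317.00 Cr = 499.02 Cr
Total withheld: 1,060.80 Cr + 118.10 Cr + 499.02 Cr = 1,677.92 Cr
Net pay: 8,317.00 Cr − 1,677.92 Cr = 6,639.08 Cr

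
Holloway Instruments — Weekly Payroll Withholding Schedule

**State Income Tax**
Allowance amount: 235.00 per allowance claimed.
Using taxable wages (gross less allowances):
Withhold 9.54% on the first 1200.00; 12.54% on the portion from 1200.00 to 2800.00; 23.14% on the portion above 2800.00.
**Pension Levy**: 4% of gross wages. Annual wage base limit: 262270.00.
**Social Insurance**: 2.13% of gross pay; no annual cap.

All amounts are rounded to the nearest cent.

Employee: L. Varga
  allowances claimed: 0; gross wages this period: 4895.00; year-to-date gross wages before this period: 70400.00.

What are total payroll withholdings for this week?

State Income Tax: taxable = 4895.00
  315.12 + 23.14% × (4895.00 − 2800.00) = 315.12 + 23.14% × 2095.00 = 799.90
Pension Levy: 4% × 4895.00 = 195.80
Social Insurance: 2.13% × 4895.00 = 104.26
Total: 799.90 + 195.80 + 104.26 = 1099.96

1099.96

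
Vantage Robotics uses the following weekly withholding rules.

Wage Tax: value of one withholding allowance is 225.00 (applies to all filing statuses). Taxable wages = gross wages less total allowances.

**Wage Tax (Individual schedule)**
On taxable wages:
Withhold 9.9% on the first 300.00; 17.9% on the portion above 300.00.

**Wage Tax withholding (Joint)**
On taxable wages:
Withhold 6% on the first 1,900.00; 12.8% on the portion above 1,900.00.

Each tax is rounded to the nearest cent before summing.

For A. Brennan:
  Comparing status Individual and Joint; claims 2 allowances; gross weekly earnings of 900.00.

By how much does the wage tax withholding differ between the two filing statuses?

Wage Tax (Individual): taxable = 900.00 − 2×225.00 = 450.00
  29.70 + 17.9% × (450.00 − 300.00) = 29.70 + 17.9% × 150.00 = 56.55
Wage Tax (Joint): taxable = 900.00 − 2×225.00 = 450.00
  6% × 450.00 = 27.00
Difference: |56.55 − 27.00| = 29.55 (higher under Individual)

29.55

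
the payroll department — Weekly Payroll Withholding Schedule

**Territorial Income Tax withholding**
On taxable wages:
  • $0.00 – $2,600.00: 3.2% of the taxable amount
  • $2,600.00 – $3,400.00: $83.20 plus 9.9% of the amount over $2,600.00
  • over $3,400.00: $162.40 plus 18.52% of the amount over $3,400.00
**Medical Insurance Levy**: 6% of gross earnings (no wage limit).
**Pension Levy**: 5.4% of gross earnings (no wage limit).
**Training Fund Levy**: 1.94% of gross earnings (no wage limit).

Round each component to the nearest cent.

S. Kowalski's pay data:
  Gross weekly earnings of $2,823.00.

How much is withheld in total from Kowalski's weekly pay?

Territorial Income Tax: taxable = $2,823.00
  $83.20 + 9.9% × ($2,823.00 − $2,600.00) = $83.20 + 9.9% × $223.00 = $105.28
Medical Insurance Levy: 6% × $2,823.00 = $169.38
Pension Levy: 5.4% × $2,823.00 = $152.44
Training Fund Levy: 1.94% × $2,823.00 = $54.77
Total: $105.28 + $169.38 + $152.44 + $54.77 = $481.87

$481.87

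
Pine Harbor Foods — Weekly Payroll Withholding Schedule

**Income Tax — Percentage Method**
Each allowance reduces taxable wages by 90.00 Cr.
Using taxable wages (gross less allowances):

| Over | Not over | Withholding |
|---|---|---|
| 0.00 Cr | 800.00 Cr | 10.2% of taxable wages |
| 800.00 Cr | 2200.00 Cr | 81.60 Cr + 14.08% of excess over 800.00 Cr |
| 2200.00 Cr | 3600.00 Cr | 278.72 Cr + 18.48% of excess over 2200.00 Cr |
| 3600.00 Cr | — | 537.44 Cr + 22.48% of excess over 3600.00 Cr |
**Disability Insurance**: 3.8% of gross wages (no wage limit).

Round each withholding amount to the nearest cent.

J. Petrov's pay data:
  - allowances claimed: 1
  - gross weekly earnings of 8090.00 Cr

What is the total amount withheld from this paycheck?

1833.98 Cr

Income Tax: taxable = 8090.00 Cr − 1×90.00 Cr = 8000.00 Cr
  537.44 Cr + 22.48% × (8000.00 Cr − 3600.00 Cr) = 537.44 Cr + 22.48% × 4400.00 Cr = 1526.56 Cr
Disability Insurance: 3.8% × 8090.00 Cr = 307.42 Cr
Total: 1526.56 Cr + 307.42 Cr = 1833.98 Cr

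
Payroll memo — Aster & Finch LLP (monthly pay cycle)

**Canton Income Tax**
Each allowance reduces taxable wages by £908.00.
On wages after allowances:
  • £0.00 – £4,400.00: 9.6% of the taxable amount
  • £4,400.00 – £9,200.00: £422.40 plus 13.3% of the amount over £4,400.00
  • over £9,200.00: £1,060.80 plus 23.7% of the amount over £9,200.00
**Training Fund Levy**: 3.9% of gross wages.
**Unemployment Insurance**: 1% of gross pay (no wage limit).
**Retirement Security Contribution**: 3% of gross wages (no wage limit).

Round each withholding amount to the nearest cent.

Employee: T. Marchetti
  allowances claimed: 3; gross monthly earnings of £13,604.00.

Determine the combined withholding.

£2,533.68

Canton Income Tax: taxable = £13,604.00 − 3×£908.00 = £10,880.00
  £1,060.80 + 23.7% × (£10,880.00 − £9,200.00) = £1,060.80 + 23.7% × £1,680.00 = £1,458.96
Training Fund Levy: 3.9% × £13,604.00 = £530.56
Unemployment Insurance: 1% × £13,604.00 = £136.04
Retirement Security Contribution: 3% × £13,604.00 = £408.12
Total: £1,458.96 + £530.56 + £136.04 + £408.12 = £2,533.68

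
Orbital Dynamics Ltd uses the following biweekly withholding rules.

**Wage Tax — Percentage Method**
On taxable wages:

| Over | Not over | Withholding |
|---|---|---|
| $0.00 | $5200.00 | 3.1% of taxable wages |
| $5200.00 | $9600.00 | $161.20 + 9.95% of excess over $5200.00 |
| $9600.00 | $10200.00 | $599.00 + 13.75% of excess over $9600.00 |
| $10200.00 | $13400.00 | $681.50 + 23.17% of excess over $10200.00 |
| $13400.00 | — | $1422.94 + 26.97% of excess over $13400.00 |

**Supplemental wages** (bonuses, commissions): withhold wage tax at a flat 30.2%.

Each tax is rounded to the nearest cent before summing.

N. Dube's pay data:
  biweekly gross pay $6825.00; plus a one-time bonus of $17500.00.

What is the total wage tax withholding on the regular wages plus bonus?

Wage Tax: taxable = $6825.00
  $161.20 + 9.95% × ($6825.00 − $5200.00) = $161.20 + 9.95% × $1625.00 = $322.89
Supplemental (30.2% flat on bonus): 30.2% × $17500.00 = $5285.00
Total wage tax: $322.89 + $5285.00 = $5607.89

$5607.89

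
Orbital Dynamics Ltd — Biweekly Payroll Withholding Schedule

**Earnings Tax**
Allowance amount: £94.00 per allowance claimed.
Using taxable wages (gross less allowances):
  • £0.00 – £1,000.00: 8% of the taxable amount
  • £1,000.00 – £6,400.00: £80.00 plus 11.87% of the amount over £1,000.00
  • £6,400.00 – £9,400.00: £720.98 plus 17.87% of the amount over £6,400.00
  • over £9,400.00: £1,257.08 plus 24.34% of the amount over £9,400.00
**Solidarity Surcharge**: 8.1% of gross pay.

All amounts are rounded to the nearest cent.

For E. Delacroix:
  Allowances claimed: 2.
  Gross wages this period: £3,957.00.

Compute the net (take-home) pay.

£3,227.80

Earnings Tax: taxable = £3,957.00 − 2×£94.00 = £3,769.00
  £80.00 + 11.87% × (£3,769.00 − £1,000.00) = £80.00 + 11.87% × £2,769.00 = £408.68
Solidarity Surcharge: 8.1% × £3,957.00 = £320.52
Total withheld: £408.68 + £320.52 = £729.20
Net pay: £3,957.00 − £729.20 = £3,227.80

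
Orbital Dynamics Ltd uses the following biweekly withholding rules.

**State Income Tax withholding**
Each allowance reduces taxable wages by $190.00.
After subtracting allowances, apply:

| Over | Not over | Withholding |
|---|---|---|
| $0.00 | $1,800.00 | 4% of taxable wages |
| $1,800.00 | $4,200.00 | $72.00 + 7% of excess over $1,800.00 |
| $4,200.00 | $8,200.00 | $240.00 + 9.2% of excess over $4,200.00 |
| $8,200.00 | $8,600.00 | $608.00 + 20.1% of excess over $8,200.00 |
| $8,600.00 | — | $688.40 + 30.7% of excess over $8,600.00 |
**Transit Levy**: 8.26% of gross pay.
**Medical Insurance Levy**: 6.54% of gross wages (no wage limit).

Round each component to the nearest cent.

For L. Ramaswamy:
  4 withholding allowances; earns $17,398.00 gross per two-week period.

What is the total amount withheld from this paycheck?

$5,730.97

State Income Tax: taxable = $17,398.00 − 4×$190.00 = $16,638.00
  $688.40 + 30.7% × ($16,638.00 − $8,600.00) = $688.40 + 30.7% × $8,038.00 = $3,156.07
Transit Levy: 8.26% × $17,398.00 = $1,437.07
Medical Insurance Levy: 6.54% × $17,398.00 = $1,137.83
Total: $3,156.07 + $1,437.07 + $1,137.83 = $5,730.97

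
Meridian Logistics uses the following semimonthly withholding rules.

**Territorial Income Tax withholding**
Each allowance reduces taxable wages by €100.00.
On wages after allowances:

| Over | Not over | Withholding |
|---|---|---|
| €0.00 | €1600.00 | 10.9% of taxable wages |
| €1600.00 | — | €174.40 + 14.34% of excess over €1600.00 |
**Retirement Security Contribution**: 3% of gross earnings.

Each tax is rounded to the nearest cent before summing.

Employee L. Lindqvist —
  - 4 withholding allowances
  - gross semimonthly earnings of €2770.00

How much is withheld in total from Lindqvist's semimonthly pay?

Territorial Income Tax: taxable = €2770.00 − 4×€100.00 = €2370.00
  €174.40 + 14.34% × (€2370.00 − €1600.00) = €174.40 + 14.34% × €770.00 = €284.82
Retirement Security Contribution: 3% × €2770.00 = €83.10
Total: €284.82 + €83.10 = €367.92

€367.92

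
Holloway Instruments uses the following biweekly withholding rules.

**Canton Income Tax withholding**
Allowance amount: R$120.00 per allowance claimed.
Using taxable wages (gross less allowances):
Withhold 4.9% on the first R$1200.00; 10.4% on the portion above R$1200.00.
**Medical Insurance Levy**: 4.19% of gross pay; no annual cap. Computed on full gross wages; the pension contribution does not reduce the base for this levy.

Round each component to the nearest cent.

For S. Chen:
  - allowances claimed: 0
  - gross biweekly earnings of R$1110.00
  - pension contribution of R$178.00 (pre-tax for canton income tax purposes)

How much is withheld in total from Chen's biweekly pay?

R$92.18

Canton Income Tax: taxable = R$1110.00 − R$178.00 = R$932.00
  4.9% × R$932.00 = R$45.67
Medical Insurance Levy: 4.19% × R$1110.00 = R$46.51
Total: R$45.67 + R$46.51 = R$92.18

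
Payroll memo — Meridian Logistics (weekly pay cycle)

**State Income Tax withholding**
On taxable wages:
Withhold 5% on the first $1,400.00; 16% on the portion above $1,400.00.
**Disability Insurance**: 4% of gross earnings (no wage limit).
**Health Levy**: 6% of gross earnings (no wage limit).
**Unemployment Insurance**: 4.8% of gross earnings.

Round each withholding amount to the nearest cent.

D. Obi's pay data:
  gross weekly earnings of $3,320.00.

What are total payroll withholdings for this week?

State Income Tax: taxable = $3,320.00
  $70.00 + 16% × ($3,320.00 − $1,400.00) = $70.00 + 16% × $1,920.00 = $377.20
Disability Insurance: 4% × $3,320.00 = $132.80
Health Levy: 6% × $3,320.00 = $199.20
Unemployment Insurance: 4.8% × $3,320.00 = $159.36
Total: $377.20 + $132.80 + $199.20 + $159.36 = $868.56

$868.56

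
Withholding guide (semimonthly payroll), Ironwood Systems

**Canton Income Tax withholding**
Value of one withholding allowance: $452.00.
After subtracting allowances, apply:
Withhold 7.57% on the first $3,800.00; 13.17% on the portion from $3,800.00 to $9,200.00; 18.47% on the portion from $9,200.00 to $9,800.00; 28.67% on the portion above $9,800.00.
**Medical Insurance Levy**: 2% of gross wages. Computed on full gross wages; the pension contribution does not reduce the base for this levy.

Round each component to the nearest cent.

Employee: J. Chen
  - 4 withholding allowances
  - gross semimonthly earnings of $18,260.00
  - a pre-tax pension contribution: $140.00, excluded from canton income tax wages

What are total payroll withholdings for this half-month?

Canton Income Tax: taxable = $18,260.00 − $140.00 − 4×$452.00 = $16,312.00
  $1,109.66 + 28.67% × ($16,312.00 − $9,800.00) = $1,109.66 + 28.67% × $6,512.00 = $2,976.65
Medical Insurance Levy: 2% × $18,260.00 = $365.20
Total: $2,976.65 + $365.20 = $3,341.85

$3,341.85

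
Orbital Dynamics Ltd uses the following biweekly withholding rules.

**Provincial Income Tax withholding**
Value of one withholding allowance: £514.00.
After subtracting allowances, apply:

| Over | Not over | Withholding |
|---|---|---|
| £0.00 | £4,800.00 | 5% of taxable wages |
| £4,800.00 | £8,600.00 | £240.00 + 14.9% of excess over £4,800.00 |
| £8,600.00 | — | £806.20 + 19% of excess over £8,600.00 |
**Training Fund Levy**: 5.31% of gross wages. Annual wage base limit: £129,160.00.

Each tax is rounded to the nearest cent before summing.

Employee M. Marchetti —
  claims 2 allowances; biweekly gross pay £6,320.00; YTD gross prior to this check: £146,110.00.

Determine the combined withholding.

£313.31

Provincial Income Tax: taxable = £6,320.00 − 2×£514.00 = £5,292.00
  £240.00 + 14.9% × (£5,292.00 − £4,800.00) = £240.00 + 14.9% × £492.00 = £313.31
Training Fund Levy: YTD £146,110.00 ≥ cap £129,160.00 → £0.00
Total: £313.31 + £0.00 = £313.31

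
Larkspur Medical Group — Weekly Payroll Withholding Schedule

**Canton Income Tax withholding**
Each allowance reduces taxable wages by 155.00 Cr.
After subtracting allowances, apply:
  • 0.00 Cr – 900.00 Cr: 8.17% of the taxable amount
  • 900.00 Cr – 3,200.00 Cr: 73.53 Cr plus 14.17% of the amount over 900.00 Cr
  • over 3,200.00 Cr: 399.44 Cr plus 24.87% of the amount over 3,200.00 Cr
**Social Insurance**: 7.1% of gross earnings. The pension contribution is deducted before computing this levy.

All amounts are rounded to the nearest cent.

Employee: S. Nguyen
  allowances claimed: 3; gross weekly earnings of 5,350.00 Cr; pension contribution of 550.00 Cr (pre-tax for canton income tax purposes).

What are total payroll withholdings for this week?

Canton Income Tax: taxable = 5,350.00 Cr − 550.00 Cr − 3×155.00 Cr = 4,335.00 Cr
  399.44 Cr + 24.87% × (4,335.00 Cr − 3,200.00 Cr) = 399.44 Cr + 24.87% × 1,135.00 Cr = 681.71 Cr
Social Insurance: 7.1% × 4,800.00 Cr = 340.80 Cr
Total: 681.71 Cr + 340.80 Cr = 1,022.51 Cr

1,022.51 Cr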